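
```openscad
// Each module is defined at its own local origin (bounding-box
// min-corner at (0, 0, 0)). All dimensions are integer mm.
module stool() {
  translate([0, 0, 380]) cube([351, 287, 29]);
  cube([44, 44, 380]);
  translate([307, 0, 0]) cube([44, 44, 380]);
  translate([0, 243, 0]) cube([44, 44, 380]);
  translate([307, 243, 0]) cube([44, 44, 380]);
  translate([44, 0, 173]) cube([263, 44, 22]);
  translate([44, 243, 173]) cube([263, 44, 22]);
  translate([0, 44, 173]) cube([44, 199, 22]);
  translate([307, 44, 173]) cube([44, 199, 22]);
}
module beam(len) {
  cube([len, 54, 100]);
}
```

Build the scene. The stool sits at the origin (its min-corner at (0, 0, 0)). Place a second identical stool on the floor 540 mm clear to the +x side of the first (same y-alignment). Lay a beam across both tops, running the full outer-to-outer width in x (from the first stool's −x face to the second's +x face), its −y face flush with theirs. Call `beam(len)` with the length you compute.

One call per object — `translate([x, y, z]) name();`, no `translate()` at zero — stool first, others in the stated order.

stool();
translate([891, 0, 0]) stool();
translate([0, 0, 409]) beam(1242);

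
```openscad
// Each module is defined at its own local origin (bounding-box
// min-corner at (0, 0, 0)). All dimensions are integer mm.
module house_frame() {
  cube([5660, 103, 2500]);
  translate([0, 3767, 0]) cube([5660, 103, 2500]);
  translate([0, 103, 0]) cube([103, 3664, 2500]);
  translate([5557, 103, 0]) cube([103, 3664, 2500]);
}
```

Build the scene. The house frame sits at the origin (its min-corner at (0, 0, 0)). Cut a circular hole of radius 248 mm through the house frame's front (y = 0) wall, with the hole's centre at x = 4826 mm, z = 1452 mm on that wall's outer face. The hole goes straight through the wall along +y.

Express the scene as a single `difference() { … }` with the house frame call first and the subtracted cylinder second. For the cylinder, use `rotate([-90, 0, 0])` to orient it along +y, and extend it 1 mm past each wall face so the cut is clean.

difference() {
  house_frame();
  translate([4826, -1, 1452]) rotate([-90, 0, 0]) cylinder(h = 105, r = 248);
}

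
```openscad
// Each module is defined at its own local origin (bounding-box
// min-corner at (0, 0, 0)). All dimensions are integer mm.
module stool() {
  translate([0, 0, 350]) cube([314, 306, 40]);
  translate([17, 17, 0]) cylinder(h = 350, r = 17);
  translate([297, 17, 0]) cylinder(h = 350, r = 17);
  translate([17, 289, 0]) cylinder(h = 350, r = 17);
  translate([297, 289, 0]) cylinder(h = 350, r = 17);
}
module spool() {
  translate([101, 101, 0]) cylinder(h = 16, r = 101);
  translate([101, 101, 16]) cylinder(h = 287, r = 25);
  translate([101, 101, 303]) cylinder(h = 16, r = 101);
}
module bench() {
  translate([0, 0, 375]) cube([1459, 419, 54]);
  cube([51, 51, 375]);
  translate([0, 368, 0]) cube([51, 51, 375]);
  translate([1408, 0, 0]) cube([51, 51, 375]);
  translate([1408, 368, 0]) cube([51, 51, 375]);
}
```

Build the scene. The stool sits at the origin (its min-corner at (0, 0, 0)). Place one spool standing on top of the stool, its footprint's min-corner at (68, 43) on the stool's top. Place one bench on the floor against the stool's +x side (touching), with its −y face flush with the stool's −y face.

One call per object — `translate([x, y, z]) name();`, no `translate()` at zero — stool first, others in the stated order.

stool();
translate([68, 43, 390]) spool();
translate([314, 0, 0]) bench();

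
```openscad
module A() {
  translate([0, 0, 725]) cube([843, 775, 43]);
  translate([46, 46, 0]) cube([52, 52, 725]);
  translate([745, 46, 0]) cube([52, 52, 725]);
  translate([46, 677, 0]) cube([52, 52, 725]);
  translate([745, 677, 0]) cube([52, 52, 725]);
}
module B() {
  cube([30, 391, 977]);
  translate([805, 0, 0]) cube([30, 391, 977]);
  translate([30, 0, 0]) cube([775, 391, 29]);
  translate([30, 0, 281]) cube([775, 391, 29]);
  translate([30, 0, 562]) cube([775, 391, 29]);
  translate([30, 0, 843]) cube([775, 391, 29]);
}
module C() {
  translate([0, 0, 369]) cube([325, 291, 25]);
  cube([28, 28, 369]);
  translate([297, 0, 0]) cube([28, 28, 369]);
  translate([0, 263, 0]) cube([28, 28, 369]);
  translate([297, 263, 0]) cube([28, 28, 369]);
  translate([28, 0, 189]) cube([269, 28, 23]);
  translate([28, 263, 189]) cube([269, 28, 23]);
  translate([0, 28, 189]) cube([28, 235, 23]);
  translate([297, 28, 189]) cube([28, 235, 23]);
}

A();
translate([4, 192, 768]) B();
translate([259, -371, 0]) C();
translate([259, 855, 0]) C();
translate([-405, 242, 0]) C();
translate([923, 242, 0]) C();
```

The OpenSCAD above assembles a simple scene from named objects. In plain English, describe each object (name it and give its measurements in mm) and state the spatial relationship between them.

A is a rectangular dining table. The top is 843×775×43 mm with its upper surface at z = 768 mm. It stands on four 52×52 mm square legs, each inset 46 mm from the nearest pair of top edges, running from the floor to the underside of the top.

B is an open bookshelf. Two side panels, each 30 mm thick, 391 mm deep and 977 mm tall, stand 835 mm apart (outside-to-outside). Between them sit 4 shelves, each 29 mm thick and 391 mm deep, spanning the full gap between the sides. The bottom shelf rests on the floor (its underside at z = 0) and the clear gap between one shelf's top and the next shelf's underside is 252 mm.

C is a simple wooden stool: a rectangular seat 325 mm (x) by 291 mm (y), 25 mm thick, top face at z = 394 mm, on four square legs, each 28×28 mm in cross-section. The legs rest on z = 0, each flush with a corner of the seat. Four stretchers, 28 mm wide and 23 mm tall, connect adjacent legs with their undersides at z = 189 mm, each running between the inner faces of the legs it joins and aligned with the legs' outer faces on the other axis.

The bookshelf is on top of the table, centred. Four stools sit around the table at the −y, +y, −x, +x sides.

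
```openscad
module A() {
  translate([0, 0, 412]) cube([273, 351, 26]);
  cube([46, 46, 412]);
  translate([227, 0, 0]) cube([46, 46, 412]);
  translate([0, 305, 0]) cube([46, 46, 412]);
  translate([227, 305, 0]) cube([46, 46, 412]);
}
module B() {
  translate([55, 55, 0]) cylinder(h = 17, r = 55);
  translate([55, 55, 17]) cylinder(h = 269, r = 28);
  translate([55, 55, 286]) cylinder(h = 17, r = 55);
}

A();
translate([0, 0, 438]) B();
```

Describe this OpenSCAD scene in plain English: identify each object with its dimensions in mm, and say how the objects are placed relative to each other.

A is a four-legged stool. The seat is 273×351 mm, 26 mm thick, top at z = 438 mm. It stands on four square legs, each 46×46 mm in cross-section, from z = 0 to the seat underside, each flush with a corner of the seat.

B is a spool: two coaxial disc flanges of radius 55 mm and thickness 17 mm, joined by a core cylinder of radius 28 mm and height 269 mm. The lower flange rests on z = 0 and the three cylinders share a vertical axis.

The spool is on top of the stool.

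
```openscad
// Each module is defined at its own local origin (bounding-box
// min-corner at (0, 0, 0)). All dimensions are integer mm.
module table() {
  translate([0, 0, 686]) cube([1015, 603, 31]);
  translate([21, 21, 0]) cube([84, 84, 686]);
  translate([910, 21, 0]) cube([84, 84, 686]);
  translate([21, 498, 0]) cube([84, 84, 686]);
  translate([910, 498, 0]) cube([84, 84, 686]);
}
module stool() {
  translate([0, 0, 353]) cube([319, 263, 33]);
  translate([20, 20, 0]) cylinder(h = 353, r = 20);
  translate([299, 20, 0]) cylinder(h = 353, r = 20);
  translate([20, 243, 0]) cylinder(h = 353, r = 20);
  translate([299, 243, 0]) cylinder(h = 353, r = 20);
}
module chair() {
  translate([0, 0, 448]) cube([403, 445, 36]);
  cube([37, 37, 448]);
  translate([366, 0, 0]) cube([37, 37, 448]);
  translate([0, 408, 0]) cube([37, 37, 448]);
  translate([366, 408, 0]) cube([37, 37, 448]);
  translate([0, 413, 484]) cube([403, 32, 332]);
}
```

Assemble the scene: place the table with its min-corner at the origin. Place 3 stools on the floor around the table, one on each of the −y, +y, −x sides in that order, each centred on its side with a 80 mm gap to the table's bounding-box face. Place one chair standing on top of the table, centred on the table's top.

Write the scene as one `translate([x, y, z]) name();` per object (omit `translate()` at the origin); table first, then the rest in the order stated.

table();
translate([348, -343, 0]) stool();
translate([348, 683, 0]) stool();
translate([-399, 170, 0]) stool();
translate([306, 79, 717]) chair();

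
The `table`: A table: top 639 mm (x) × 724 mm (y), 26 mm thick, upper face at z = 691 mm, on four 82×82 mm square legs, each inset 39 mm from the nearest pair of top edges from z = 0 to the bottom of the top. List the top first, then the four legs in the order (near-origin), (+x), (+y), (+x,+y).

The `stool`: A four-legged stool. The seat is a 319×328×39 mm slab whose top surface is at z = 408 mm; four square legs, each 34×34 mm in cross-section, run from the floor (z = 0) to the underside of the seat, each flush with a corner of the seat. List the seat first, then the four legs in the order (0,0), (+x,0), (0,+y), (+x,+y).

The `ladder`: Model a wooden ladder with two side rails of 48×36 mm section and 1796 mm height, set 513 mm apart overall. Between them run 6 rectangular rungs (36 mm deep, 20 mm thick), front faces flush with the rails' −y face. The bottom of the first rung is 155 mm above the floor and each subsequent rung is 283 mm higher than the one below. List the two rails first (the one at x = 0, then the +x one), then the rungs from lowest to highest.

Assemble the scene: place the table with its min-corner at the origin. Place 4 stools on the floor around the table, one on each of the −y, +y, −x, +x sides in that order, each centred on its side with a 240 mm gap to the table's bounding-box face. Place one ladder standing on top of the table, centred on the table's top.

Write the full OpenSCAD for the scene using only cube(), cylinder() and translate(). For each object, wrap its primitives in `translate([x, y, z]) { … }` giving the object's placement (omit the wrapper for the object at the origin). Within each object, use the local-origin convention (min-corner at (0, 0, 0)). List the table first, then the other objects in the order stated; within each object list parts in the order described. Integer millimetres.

translate([0, 0, 665]) cube([639, 724, 26]);
translate([39, 39, 0]) cube([82, 82, 665]);
translate([518, 39, 0]) cube([82, 82, 665]);
translate([39, 603, 0]) cube([82, 82, 665]);
translate([518, 603, 0]) cube([82, 82, 665]);
translate([160, -568, 0]) {
  translate([0, 0, 369]) cube([319, 328, 39]);
  cube([34, 34, 369]);
  translate([285, 0, 0]) cube([34, 34, 369]);
  translate([0, 294, 0]) cube([34, 34, 369]);
  translate([285, 294, 0]) cube([34, 34, 369]);
}
translate([160, 964, 0]) {
  translate([0, 0, 369]) cube([319, 328, 39]);
  cube([34, 34, 369]);
  translate([285, 0, 0]) cube([34, 34, 369]);
  translate([0, 294, 0]) cube([34, 34, 369]);
  translate([285, 294, 0]) cube([34, 34, 369]);
}
translate([-559, 198, 0]) {
  translate([0, 0, 369]) cube([319, 328, 39]);
  cube([34, 34, 369]);
  translate([285, 0, 0]) cube([34, 34, 369]);
  translate([0, 294, 0]) cube([34, 34, 369]);
  translate([285, 294, 0]) cube([34, 34, 369]);
}
translate([879, 198, 0]) {
  translate([0, 0, 369]) cube([319, 328, 39]);
  cube([34, 34, 369]);
  translate([285, 0, 0]) cube([34, 34, 369]);
  translate([0, 294, 0]) cube([34, 34, 369]);
  translate([285, 294, 0]) cube([34, 34, 369]);
}
translate([63, 344, 691]) {
  cube([48, 36, 1796]);
  translate([465, 0, 0]) cube([48, 36, 1796]);
  translate([48, 0, 155]) cube([417, 36, 20]);
  translate([48, 0, 438]) cube([417, 36, 20]);
  translate([48, 0, 721]) cube([417, 36, 20]);
  translate([48, 0, 1004]) cube([417, 36, 20]);
  translate([48, 0, 1287]) cube([417, 36, 20]);
  translate([48, 0, 1570]) cube([417, 36, 20]);
}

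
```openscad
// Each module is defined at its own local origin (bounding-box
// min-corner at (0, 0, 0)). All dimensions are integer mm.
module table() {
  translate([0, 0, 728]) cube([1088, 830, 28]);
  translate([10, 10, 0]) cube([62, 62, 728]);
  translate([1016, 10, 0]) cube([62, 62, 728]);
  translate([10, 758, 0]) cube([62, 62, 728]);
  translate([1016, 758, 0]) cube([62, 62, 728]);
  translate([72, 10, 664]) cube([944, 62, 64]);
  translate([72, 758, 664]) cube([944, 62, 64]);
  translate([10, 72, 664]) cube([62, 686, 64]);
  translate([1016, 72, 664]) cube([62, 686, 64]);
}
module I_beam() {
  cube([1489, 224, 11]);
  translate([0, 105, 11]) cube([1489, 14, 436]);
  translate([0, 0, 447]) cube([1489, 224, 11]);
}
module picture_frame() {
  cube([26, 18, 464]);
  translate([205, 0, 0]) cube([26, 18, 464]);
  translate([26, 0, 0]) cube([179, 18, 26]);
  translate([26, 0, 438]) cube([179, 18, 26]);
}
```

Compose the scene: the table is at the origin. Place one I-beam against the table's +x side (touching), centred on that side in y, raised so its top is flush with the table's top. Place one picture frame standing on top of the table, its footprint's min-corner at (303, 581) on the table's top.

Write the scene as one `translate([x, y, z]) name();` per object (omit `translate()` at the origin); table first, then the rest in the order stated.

table();
translate([1088, 303, 298]) I_beam();
translate([303, 581, 756]) picture_frame();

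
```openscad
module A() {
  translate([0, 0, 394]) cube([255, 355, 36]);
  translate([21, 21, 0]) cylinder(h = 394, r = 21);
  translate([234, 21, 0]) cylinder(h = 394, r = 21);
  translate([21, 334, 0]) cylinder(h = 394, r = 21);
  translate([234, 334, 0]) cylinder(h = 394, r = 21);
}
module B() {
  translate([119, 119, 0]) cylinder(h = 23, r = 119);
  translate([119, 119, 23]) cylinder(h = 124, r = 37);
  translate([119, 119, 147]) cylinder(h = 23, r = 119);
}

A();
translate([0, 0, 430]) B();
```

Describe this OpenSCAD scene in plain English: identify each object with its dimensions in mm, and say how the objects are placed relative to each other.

A is a simple wooden stool: a rectangular seat 255 mm (x) by 355 mm (y), 36 mm thick, top face at z = 430 mm, on four round legs, each 42 mm in diameter. The legs rest on z = 0, each leg's axis is inset half a diameter from the nearest pair of seat edges (so the leg's bounding box is flush with the corner).

B is a spool: two coaxial disc flanges of radius 119 mm and thickness 23 mm, joined by a core cylinder of radius 37 mm and height 124 mm. The lower flange rests on z = 0 and the three cylinders share a vertical axis.

The spool is on top of the stool.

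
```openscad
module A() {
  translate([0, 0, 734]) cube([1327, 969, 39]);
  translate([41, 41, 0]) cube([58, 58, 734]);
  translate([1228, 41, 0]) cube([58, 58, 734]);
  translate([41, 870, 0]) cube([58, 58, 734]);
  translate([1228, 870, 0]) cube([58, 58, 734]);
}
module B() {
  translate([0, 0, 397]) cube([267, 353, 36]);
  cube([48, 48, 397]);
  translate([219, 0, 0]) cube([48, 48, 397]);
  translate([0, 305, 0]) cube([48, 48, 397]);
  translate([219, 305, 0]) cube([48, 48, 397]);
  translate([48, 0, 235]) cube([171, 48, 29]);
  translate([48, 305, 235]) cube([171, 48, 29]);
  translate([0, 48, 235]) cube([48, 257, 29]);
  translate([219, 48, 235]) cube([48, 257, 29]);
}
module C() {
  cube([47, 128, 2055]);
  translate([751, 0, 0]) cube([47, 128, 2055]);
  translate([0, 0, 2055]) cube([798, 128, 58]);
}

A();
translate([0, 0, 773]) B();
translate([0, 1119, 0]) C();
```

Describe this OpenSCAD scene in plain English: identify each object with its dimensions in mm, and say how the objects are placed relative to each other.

A is a table: top 1327 mm (x) × 969 mm (y), 39 mm thick, upper face at z = 773 mm, on four 58×58 mm square legs, each inset 41 mm from the nearest pair of top edges, running from z = 0 to the bottom of the top.

B is a four-legged stool. The seat is a 267×353×36 mm slab whose top surface is at z = 433 mm; four square legs, each 48×48 mm in cross-section, run from the floor (z = 0) to the underside of the seat, each flush with a corner of the seat. Four stretchers, 48 mm wide and 29 mm tall, connect adjacent legs with their undersides at z = 235 mm, each running between the inner faces of the legs it joins and aligned with the legs' outer faces on the other axis.

C is a rectangular door frame: two vertical jambs of 47×128 mm section, 2055 mm tall, with a clear opening 704 mm wide between their inner faces. A header 58 mm tall and 128 mm deep lies on top of the jambs and spans the full outside width.

The stool is on top of the table. The door frame is on the floor beside the table on its +y side.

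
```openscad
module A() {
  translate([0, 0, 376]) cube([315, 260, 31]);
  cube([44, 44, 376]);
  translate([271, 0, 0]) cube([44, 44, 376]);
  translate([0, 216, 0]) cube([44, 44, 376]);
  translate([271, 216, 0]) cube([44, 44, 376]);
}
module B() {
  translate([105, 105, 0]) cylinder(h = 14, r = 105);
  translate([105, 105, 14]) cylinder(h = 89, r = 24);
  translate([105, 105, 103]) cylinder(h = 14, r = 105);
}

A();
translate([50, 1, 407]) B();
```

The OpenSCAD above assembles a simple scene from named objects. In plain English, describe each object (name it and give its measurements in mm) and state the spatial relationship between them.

A is a four-legged stool. The seat is 315×260 mm, 31 mm thick, top at z = 407 mm. It stands on four square legs, each 44×44 mm in cross-section, from z = 0 to the seat underside, each flush with a corner of the seat.

B is a spool: two coaxial disc flanges of radius 105 mm and thickness 14 mm, joined by a core cylinder of radius 24 mm and height 89 mm. The lower flange rests on z = 0 and the three cylinders share a vertical axis.

The spool is on top of the stool.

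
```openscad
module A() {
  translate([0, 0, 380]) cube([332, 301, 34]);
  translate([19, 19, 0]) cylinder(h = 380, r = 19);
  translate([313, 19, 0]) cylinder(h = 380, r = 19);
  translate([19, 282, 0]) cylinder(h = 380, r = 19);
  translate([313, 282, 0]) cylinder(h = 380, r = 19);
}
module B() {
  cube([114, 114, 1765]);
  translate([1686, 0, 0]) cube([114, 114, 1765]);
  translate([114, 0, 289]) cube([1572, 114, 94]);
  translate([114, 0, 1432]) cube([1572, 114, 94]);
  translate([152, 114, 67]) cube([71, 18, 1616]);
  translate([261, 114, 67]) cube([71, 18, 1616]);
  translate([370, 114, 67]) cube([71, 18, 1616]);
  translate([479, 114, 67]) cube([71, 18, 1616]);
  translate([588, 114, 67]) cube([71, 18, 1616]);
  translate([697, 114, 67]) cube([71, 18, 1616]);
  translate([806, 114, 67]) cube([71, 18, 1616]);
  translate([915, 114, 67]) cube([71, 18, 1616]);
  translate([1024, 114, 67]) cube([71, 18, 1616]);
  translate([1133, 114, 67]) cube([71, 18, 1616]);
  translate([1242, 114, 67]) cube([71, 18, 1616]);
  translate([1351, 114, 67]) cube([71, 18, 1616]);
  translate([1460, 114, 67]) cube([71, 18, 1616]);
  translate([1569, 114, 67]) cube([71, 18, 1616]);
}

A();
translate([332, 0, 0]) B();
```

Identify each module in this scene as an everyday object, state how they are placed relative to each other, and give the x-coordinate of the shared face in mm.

The stool's +x face and the fence section's −x face are both at x = 332 mm.

A is a stool. B is a fence section. The fence section is against the stool's +x side, with their −y faces flush. The x-coordinate of the shared face is 332 mm.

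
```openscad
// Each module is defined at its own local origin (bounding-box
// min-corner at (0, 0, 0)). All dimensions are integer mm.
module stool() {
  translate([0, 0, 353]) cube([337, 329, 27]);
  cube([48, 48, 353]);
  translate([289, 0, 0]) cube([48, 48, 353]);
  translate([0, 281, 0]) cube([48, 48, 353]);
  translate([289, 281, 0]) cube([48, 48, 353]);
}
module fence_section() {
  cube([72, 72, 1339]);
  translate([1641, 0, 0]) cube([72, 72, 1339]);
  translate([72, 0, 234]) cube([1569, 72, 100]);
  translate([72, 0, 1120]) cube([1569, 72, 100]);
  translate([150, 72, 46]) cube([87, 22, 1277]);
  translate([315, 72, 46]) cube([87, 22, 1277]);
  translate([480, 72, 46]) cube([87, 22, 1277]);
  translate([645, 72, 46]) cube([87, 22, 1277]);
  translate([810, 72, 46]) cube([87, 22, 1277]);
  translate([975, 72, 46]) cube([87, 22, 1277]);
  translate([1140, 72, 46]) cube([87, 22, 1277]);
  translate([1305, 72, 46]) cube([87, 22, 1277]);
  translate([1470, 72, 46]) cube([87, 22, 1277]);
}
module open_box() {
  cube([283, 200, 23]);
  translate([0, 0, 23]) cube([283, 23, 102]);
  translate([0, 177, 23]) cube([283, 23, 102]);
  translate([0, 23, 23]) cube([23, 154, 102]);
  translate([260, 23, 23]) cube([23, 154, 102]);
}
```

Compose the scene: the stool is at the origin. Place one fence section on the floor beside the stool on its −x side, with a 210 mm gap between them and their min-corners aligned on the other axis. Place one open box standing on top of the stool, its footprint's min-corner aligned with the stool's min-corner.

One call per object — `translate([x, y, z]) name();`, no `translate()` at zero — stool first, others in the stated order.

stool();
translate([-1923, 0, 0]) fence_section();
translate([0, 0, 380]) open_box();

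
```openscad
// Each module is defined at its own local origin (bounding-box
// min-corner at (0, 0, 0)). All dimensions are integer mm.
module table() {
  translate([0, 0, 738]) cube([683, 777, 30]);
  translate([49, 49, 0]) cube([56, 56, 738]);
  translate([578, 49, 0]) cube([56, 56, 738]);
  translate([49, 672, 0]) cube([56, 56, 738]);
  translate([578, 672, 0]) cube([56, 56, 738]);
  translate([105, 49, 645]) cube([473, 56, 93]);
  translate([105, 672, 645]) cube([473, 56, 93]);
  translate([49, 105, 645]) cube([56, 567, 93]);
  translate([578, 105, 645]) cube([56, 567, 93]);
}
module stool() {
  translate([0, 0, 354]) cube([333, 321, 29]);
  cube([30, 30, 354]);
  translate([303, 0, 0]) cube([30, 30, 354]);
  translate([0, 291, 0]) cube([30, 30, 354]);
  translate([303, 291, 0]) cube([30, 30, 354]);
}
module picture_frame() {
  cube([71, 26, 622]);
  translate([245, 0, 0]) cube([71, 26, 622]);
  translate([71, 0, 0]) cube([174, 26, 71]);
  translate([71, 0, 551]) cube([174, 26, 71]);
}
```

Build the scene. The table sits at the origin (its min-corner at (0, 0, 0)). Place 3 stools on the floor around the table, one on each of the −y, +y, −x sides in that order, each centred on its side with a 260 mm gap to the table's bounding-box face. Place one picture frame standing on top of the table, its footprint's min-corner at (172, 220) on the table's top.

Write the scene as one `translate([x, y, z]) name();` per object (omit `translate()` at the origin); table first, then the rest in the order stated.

table();
translate([175, -581, 0]) stool();
translate([175, 1037, 0]) stool();
translate([-593, 228, 0]) stool();
translate([172, 220, 768]) picture_frame();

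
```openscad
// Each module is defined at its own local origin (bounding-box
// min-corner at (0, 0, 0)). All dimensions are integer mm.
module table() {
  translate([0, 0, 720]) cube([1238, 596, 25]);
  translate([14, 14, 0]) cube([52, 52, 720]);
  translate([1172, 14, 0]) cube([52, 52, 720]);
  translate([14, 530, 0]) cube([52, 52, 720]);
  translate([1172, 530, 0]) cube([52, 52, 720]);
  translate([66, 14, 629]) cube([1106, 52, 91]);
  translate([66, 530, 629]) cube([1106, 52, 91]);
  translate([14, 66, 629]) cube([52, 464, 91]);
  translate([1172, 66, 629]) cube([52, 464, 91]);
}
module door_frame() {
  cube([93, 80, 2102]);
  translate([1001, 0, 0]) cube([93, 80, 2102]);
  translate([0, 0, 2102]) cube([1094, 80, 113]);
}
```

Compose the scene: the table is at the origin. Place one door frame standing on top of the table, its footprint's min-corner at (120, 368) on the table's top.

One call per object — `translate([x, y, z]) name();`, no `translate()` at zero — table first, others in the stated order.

table();
translate([120, 368, 745]) door_frame();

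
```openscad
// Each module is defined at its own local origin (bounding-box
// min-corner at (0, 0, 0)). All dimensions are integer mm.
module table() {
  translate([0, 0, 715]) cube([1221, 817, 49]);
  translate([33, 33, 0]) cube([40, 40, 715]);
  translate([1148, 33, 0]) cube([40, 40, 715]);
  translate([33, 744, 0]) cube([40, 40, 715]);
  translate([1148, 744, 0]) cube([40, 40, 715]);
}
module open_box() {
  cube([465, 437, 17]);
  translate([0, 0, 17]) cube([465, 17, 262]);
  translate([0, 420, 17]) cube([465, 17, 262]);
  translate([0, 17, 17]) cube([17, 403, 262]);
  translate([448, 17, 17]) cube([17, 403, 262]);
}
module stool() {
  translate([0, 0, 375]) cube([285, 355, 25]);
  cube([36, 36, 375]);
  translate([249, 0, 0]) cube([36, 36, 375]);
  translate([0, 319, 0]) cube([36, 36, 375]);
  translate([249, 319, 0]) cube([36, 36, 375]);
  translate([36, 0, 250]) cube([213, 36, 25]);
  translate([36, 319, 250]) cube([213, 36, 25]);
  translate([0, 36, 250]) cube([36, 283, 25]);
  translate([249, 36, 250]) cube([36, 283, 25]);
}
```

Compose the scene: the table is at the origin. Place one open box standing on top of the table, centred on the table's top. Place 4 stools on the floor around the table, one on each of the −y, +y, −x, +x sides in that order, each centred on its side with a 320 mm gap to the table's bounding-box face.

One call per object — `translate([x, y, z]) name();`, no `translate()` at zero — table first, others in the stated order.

table();
translate([378, 190, 764]) open_box();
translate([468, -675, 0]) stool();
translate([468, 1137, 0]) stool();
translate([-605, 231, 0]) stool();
translate([1541, 231, 0]) stool();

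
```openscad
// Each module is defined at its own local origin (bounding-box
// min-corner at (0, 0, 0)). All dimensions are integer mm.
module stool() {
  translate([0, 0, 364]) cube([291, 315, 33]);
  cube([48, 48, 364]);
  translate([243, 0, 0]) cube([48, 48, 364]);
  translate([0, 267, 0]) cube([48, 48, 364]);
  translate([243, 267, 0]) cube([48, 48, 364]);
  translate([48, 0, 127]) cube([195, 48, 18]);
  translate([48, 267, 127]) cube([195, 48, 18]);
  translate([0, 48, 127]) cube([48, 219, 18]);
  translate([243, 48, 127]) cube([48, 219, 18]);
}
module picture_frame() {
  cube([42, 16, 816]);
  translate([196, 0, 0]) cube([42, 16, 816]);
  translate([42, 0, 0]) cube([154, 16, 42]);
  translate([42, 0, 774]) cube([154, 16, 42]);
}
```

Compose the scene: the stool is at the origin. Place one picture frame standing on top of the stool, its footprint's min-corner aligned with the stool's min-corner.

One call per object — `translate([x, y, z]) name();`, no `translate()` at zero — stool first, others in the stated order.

stool();
translate([0, 0, 397]) picture_frame();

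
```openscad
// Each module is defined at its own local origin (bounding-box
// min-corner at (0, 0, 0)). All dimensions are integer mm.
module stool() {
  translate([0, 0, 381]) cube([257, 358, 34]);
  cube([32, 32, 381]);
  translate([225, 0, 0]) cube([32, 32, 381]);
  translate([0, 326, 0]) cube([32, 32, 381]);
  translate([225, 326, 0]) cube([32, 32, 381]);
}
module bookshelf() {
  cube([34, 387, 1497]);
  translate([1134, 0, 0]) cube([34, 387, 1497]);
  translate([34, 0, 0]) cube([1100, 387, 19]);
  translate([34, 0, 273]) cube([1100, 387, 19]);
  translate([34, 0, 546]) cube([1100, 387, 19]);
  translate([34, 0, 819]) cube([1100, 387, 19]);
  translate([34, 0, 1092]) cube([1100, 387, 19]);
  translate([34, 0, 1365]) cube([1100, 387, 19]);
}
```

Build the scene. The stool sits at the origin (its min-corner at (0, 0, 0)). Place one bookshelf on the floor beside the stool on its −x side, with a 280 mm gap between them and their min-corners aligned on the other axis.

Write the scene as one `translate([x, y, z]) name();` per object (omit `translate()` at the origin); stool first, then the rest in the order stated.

stool();
translate([-1448, 0, 0]) bookshelf();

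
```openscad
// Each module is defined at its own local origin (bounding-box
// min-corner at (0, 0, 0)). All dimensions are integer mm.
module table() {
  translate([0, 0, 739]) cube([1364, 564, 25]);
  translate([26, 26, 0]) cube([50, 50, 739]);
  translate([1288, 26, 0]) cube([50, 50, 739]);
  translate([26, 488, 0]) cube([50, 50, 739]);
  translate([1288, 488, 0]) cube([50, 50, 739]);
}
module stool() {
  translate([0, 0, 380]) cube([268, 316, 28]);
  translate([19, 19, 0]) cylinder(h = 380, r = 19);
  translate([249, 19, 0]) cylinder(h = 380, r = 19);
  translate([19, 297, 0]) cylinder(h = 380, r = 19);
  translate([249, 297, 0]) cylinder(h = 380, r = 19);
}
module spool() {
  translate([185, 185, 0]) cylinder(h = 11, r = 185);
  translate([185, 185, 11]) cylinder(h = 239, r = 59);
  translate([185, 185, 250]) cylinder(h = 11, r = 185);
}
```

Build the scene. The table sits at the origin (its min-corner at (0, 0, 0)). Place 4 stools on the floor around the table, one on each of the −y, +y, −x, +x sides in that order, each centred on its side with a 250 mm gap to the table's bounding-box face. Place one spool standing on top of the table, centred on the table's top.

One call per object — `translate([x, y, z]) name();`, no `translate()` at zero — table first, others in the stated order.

table();
translate([548, -566, 0]) stool();
translate([548, 814, 0]) stool();
translate([-518, 124, 0]) stool();
translate([1614, 124, 0]) stool();
translate([497, 97, 764]) spool();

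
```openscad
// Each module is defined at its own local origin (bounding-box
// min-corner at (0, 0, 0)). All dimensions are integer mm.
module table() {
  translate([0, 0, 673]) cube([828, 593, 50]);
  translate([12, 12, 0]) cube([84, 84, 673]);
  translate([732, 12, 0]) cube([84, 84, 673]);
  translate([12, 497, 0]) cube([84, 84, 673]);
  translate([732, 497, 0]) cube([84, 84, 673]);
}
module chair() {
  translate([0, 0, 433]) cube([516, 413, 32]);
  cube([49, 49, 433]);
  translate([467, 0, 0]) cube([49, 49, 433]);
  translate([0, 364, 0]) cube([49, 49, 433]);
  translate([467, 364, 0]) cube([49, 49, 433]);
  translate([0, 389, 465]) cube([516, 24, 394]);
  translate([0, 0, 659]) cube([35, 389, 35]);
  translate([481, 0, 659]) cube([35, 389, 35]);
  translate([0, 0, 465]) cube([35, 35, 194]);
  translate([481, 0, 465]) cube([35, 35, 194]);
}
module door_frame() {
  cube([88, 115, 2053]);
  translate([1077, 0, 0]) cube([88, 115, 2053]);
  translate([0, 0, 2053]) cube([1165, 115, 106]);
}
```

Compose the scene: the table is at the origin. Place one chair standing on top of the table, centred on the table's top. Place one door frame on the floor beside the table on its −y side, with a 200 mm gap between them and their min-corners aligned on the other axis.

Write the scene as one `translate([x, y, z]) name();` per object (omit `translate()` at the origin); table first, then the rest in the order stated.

table();
translate([156, 90, 723]) chair();
translate([0, -315, 0]) door_frame();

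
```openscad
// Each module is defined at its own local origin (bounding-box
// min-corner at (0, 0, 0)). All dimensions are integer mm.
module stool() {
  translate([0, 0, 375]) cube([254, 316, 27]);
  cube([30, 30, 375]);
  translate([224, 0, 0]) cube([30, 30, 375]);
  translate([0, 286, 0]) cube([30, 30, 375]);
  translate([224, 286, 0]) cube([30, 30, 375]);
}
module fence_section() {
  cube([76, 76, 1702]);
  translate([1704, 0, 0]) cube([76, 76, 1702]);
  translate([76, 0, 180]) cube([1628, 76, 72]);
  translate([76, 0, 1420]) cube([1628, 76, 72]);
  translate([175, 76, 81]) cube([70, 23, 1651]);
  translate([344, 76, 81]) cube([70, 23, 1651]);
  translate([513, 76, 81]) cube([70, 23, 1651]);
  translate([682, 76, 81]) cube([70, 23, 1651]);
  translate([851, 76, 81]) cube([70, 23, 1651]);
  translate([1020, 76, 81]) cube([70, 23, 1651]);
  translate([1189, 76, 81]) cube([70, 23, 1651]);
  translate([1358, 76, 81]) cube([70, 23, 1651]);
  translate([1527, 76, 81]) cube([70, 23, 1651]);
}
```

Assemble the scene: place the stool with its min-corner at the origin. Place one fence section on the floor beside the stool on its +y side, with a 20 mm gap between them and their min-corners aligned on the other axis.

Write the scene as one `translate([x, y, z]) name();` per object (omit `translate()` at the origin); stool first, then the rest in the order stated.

stool();
translate([0, 336, 0]) fence_section();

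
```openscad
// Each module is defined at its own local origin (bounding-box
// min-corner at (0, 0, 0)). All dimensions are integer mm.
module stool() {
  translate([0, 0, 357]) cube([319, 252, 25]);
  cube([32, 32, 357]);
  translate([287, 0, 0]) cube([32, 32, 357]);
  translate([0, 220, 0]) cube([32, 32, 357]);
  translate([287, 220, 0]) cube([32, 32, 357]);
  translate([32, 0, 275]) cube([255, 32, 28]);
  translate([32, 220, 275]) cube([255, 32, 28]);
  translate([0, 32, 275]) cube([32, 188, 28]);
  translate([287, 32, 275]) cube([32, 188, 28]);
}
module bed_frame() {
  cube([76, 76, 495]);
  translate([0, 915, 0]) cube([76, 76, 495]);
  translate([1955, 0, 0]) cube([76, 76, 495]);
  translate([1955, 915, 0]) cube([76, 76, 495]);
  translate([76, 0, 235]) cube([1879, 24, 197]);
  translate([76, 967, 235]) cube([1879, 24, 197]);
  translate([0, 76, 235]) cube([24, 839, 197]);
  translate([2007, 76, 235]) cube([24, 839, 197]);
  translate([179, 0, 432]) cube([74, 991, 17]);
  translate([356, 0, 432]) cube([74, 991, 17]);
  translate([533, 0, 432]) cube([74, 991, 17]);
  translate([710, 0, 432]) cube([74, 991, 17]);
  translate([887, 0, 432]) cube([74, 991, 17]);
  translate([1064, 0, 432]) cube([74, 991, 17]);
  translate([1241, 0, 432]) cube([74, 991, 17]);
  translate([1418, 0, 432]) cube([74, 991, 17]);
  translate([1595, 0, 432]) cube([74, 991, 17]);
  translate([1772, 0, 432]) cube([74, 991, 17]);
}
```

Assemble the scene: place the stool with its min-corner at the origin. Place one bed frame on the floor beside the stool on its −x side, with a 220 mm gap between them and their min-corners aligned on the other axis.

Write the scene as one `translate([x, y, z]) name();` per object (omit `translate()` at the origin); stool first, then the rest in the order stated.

stool();
translate([-2251, 0, 0]) bed_frame();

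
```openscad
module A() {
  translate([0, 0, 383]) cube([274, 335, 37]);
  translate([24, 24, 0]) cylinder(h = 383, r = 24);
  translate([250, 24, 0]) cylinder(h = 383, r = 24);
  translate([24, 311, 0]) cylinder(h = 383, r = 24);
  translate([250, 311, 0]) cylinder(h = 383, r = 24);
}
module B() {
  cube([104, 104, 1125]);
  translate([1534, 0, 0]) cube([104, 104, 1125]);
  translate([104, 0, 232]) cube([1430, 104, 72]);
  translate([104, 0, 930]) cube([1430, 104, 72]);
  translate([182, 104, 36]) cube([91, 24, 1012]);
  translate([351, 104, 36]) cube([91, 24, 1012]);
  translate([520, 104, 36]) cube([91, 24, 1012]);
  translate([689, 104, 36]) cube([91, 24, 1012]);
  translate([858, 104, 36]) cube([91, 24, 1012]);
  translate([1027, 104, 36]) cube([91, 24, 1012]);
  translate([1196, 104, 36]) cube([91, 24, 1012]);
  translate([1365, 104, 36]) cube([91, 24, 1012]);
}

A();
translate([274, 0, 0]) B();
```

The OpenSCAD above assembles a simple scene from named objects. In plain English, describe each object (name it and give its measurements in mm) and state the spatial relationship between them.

A is a four-legged stool. The seat is 274×335 mm, 37 mm thick, top at z = 420 mm. It stands on four round legs, each 48 mm in diameter, from z = 0 to the seat underside, each leg's axis is inset half a diameter from the nearest pair of seat edges (so the leg's bounding box is flush with the corner).

B is a fence section. Two 104×104 mm posts, 1125 mm tall, stand on the floor with a clear span of 1430 mm between their inner faces. Two horizontal rails of 104×72 mm section span the gap between the posts with their undersides at z = 232 mm and z = 930 mm, flush with the posts' −y face. 8 pickets, each 91 mm wide, 24 mm thick and 1012 mm tall, are fixed to the +y face of the rails with their bottoms at z = 36 mm, evenly spaced across the span with equal gaps (rounded down to the nearest mm) at the −x end and between each pair — any rounding remainder accumulates at the +x end.

The fence section is against the stool's +x side, with their −y faces flush.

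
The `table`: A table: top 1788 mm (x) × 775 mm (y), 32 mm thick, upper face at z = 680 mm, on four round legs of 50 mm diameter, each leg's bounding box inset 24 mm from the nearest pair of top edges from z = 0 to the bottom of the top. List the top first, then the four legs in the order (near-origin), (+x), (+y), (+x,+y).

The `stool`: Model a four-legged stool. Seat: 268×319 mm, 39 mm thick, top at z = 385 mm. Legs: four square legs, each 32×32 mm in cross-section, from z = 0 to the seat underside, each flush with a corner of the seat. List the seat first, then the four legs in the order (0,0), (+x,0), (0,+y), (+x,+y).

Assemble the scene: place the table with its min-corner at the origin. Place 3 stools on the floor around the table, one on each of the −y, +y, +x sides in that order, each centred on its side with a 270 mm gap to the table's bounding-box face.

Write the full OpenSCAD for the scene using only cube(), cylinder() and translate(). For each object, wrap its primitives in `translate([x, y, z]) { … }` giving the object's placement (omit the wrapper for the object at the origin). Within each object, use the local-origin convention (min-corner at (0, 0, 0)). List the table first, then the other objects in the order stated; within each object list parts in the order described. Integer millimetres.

translate([0, 0, 648]) cube([1788, 775, 32]);
translate([49, 49, 0]) cylinder(h = 648, r = 25);
translate([1739, 49, 0]) cylinder(h = 648, r = 25);
translate([49, 726, 0]) cylinder(h = 648, r = 25);
translate([1739, 726, 0]) cylinder(h = 648, r = 25);
translate([760, -589, 0]) {
  translate([0, 0, 346]) cube([268, 319, 39]);
  cube([32, 32, 346]);
  translate([236, 0, 0]) cube([32, 32, 346]);
  translate([0, 287, 0]) cube([32, 32, 346]);
  translate([236, 287, 0]) cube([32, 32, 346]);
}
translate([760, 1045, 0]) {
  translate([0, 0, 346]) cube([268, 319, 39]);
  cube([32, 32, 346]);
  translate([236, 0, 0]) cube([32, 32, 346]);
  translate([0, 287, 0]) cube([32, 32, 346]);
  translate([236, 287, 0]) cube([32, 32, 346]);
}
translate([2058, 228, 0]) {
  translate([0, 0, 346]) cube([268, 319, 39]);
  cube([32, 32, 346]);
  translate([236, 0, 0]) cube([32, 32, 346]);
  translate([0, 287, 0]) cube([32, 32, 346]);
  translate([236, 287, 0]) cube([32, 32, 346]);
}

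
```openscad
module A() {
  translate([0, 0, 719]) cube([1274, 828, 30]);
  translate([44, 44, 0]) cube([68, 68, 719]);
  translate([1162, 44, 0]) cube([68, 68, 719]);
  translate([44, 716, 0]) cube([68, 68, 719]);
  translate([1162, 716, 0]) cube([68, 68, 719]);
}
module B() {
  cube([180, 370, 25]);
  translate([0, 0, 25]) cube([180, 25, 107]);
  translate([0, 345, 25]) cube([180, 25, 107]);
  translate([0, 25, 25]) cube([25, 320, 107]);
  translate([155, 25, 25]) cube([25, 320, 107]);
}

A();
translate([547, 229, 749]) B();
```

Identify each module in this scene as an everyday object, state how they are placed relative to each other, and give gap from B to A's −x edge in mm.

A is a table. B is an open box. The open box is on top of the table, centred. The gap from the open box to the table's −x edge is 547 mm.

The open box's min-x is at 547; the table's min-x is 0; gap = 547 mm.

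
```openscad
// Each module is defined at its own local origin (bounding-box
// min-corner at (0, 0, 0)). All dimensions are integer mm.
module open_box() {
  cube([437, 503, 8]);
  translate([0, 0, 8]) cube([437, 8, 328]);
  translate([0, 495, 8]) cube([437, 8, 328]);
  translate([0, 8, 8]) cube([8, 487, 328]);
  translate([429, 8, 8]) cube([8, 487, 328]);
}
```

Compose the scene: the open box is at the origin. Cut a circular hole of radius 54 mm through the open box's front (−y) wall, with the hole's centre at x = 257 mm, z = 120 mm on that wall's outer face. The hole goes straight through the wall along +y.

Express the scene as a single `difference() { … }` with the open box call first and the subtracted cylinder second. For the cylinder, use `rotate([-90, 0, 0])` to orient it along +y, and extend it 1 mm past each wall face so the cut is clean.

difference() {
  open_box();
  translate([257, -1, 120]) rotate([-90, 0, 0]) cylinder(h = 10, r = 54);
}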